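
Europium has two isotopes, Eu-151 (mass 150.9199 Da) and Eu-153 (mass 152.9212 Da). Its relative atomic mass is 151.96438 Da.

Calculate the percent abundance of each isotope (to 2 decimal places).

Eu-151: 47.81%, Eu-153: 52.19%

Writing the weighted mean with unknown fraction x of Eu-151:
150.9199·x + 152.9212·(1 − x) = 151.96438
(150.9199 − 152.9212)·x = 151.96438 − 152.9212
x = -0.95682 / -2.0013 = 0.47810 → 47.81% Eu-151, 52.19% Eu-153.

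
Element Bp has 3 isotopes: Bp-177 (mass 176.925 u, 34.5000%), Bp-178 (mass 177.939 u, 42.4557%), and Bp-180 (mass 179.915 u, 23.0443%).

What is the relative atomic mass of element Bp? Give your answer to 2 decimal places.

The abundance-weighted mean is 0.345000 × 176.925 + 0.424557 × 177.939 + 0.230443 × 179.915
= 61.0391 + 75.5452 + 41.4602 = 178.0445 u

178.04 u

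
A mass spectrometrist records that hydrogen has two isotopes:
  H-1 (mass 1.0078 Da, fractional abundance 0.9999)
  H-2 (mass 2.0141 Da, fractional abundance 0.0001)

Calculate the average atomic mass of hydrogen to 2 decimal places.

1.01 Da

Average mass = Σ (abundance × isotope mass) = 0.9999 × 1.0078 + 0.0001 × 2.0141
= 1.00770 + 0.00020 = 1.00790 Da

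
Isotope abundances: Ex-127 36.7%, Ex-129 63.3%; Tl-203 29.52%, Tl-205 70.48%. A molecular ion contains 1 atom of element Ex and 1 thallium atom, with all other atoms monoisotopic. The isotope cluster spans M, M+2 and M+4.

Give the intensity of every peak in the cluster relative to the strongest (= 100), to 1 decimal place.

24.3 : 99.9 : 100.0

Element Ex pattern (n=1): 0.3670 : 0.6330
Thallium pattern (n=1): 0.2952 : 0.7048
Convolve the two distributions (both contribute in 2-u steps):
  M: 0.3670×0.2952 = 0.108338
  M+2: 0.3670×0.7048 + 0.6330×0.2952 = 0.445523
  M+4: 0.6330×0.7048 = 0.446138
Scale to base peak (0.446138) = 100: 24.3 : 99.9 : 100.0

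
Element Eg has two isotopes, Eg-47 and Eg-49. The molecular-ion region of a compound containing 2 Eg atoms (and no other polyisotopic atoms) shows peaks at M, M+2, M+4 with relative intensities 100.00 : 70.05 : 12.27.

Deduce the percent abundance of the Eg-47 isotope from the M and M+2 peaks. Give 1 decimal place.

Write p for the Eg-47 fraction. I(M+2)/I(M) = [C(2,1)·p^1·(1−p)] / p^2 = 2·(1−p)/p = 70.05/100.00 = 0.7005
(1−p)/p = 0.7005/2 = 0.3503  ⇒  p = 1/(1 + 0.3503) = 0.7406
Eg-47: 74.1%, Eg-49: 25.9%.

74.1%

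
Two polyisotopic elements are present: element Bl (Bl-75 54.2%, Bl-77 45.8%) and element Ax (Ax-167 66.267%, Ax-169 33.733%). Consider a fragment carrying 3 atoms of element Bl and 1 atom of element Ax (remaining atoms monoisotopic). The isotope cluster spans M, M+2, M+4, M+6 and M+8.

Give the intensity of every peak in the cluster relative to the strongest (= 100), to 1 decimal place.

Element Bl pattern (n=3): 0.15922009 : 0.40363174 : 0.34107626 : 0.09607191
Element Ax pattern (n=1): 0.66267 : 0.33733
Convolve the two distributions (both contribute in 2-u steps):
  M: 0.15922009×0.66267 = 0.105510
  M+2: 0.15922009×0.33733 + 0.40363174×0.66267 = 0.321184
  M+4: 0.40363174×0.33733 + 0.34107626×0.66267 = 0.362178
  M+6: 0.34107626×0.33733 + 0.09607191×0.66267 = 0.178719
  M+8: 0.09607191×0.33733 = 0.032408
Scale to base peak (0.362178) = 100: 29.1 : 88.7 : 100.0 : 49.3 : 8.9

29.1 : 88.7 : 100.0 : 49.3 : 8.9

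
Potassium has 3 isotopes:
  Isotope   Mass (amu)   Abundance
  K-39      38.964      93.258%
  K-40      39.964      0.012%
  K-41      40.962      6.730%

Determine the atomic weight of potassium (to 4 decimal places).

39.0986 amu

Average mass = Σ (abundance × isotope mass) = 0.93258 × 38.964 + 0.00012 × 39.964 + 0.06730 × 40.962
= 36.33705 + 0.00480 + 2.75674 = 39.09859 amu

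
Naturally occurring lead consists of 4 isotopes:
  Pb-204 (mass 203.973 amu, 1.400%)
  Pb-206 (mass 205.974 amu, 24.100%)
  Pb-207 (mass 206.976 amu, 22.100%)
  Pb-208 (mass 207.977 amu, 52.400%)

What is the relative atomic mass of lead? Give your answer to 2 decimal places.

207.22 amu

Ar = Σ fᵢ·mᵢ = 0.01400 × 203.973 + 0.24100 × 205.974 + 0.22100 × 206.976 + 0.52400 × 207.977
= 2.8556 + 49.6397 + 45.7417 + 108.9799 = 207.2169 amu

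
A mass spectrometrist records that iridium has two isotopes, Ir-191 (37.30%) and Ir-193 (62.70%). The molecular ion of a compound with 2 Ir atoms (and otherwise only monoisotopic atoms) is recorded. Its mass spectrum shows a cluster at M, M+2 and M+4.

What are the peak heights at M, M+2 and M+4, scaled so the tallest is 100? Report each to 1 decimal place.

29.7 : 100.0 : 84.0

Expanding (0.3730 + 0.6270)^2:
P(M) = 0.3730^2 = 0.139129
P(M+2) = 2 × 0.3730^1 × 0.6270^1 = 0.467742
P(M+4) = 0.6270^2 = 0.393129
The M+2 peak is largest (0.467742); scaling to 100 gives 29.7 : 100.0 : 84.0.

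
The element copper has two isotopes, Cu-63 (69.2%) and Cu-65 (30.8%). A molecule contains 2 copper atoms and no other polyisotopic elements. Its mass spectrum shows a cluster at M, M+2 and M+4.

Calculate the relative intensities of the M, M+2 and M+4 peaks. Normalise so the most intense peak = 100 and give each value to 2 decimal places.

The 2 Cu atoms are independent, so intensities follow the terms of (0.692 + 0.308)^2.
P(M) = 0.692^2 = 0.478864
P(M+2) = 2 × 0.692^1 × 0.308^1 = 0.426272
P(M+4) = 0.308^2 = 0.094864
The M peak is largest (0.478864); scaling to 100 gives 100.00 : 89.02 : 19.81.

100.00 : 89.02 : 19.81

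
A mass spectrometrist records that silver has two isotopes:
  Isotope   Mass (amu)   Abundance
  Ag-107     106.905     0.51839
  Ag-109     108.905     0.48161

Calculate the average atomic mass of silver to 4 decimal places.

Average mass = Σ (abundance × isotope mass) = 0.51839 × 106.905 + 0.48161 × 108.905
= 55.41848 + 52.44974 = 107.86822 amu

107.8682 amu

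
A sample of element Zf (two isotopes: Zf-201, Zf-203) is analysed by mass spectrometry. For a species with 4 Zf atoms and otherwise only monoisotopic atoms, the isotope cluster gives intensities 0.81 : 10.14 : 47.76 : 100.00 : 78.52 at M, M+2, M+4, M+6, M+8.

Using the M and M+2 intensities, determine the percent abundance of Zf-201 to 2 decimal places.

24.22%

Let p = fractional abundance of Zf-201. I(M+2)/I(M) = [C(4,1)·p^3·(1−p)] / p^4 = 4·(1−p)/p = 10.14/0.81 = 12.5185
(1−p)/p = 12.5185/4 = 3.1296  ⇒  p = 1/(1 + 3.1296) = 0.2422
Zf-201: 24.22%, Zf-203: 75.78%.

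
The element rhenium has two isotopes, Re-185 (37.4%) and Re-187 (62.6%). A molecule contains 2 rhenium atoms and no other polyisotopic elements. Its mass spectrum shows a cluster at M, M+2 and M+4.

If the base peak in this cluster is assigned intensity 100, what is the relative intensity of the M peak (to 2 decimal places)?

Binomial terms of (0.374 + 0.626)^2: M 0.1399, M+2 0.4682, M+4 0.3919 → M+2 is the base peak.
P(M+2) = C(2,1) × 0.374^1 × 0.626^1 = 2 × 0.3740 × 0.6260 = 0.468248 (base)
P(M) = C(2,0) × 0.374^2 × 0.626^0 = 1 × 0.139876 × 1.0000 = 0.139876
Relative intensity = 0.139876 / 0.468248 × 100 = 29.87

29.87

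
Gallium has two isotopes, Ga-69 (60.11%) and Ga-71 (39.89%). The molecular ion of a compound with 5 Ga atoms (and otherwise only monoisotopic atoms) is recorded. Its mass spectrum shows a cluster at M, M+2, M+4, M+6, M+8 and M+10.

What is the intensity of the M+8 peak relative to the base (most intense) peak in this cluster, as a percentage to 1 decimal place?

Term probabilities: M 0.0785, M+2 0.2604, M+4 0.3456, M+6 0.2293, M+8 0.0761, M+10 0.0101. Base peak = M+4.
P(M+4) = C(5,2) × 0.6011^3 × 0.3989^2 = 10 × 0.21719018 × 0.15912121 = 0.345596 (base)
P(M+8) = C(5,4) × 0.6011^1 × 0.3989^4 = 5 × 0.6011 × 0.02531956 = 0.076098
Relative intensity = 0.076098 / 0.345596 × 100 = 22.0

22.0%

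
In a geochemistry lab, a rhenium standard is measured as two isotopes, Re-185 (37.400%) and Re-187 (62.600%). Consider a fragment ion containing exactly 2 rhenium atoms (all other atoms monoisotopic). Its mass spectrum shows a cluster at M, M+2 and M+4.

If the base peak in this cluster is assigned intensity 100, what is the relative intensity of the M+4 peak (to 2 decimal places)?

Binomial terms of (0.37400 + 0.62600)^2: M 0.1399, M+2 0.4682, M+4 0.3919 → M+2 is the base peak.
P(M+2) = C(2,1) × 0.37400^1 × 0.62600^1 = 2 × 0.3740 × 0.6260 = 0.468248 (base)
P(M+4) = C(2,2) × 0.37400^0 × 0.62600^2 = 1 × 1.0000 × 0.391876 = 0.391876
Relative intensity = 0.391876 / 0.468248 × 100 = 83.69

83.69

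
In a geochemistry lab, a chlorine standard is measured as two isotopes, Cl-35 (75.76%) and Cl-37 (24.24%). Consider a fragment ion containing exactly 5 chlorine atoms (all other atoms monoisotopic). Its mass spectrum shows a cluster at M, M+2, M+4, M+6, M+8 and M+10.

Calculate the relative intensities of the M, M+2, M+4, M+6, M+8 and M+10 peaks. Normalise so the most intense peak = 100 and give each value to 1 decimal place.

Expanding (0.7576 + 0.2424)^5:
P(M) = 0.7576^5 = 0.249574
P(M+2) = 5 × 0.7576^4 × 0.2424^1 = 0.399266
P(M+4) = 10 × 0.7576^3 × 0.2424^2 = 0.255497
P(M+6) = 10 × 0.7576^2 × 0.2424^3 = 0.081748
P(M+8) = 5 × 0.7576^1 × 0.2424^4 = 0.013078
P(M+10) = 0.2424^5 = 0.000837
The M+2 peak is largest (0.399266); scaling to 100 gives 62.5 : 100.0 : 64.0 : 20.5 : 3.3 : 0.2.

62.5 : 100.0 : 64.0 : 20.5 : 3.3 : 0.2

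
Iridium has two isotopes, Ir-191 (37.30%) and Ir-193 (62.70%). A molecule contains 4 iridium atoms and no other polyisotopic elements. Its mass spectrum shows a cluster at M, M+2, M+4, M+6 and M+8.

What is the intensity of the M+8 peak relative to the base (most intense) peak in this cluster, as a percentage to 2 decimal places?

42.02%

(0.3730 + 0.6270)^4 gives M 0.0194, M+2 0.1302, M+4 0.3282, M+6 0.3678, M+8 0.1546; the largest is M+6.
P(M+6) = C(4,3) × 0.3730^1 × 0.6270^3 = 4 × 0.3730 × 0.24649188 = 0.367766 (base)
P(M+8) = C(4,4) × 0.3730^0 × 0.6270^4 = 1 × 1.0000 × 0.15455041 = 0.154550
Relative intensity = 0.154550 / 0.367766 × 100 = 42.02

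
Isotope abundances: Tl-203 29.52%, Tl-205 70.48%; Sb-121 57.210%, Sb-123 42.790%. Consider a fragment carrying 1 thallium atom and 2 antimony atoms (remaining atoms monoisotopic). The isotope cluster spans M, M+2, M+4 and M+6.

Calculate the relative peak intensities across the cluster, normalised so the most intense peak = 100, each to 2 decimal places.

24.21 : 94.01 : 100.00 : 32.33

Thallium pattern (n=1): 0.2952 : 0.7048
Antimony pattern (n=2): 0.32729841 : 0.48960318 : 0.18309841
Convolve the two distributions (both contribute in 2-u steps):
  M: 0.2952×0.32729841 = 0.096618
  M+2: 0.2952×0.48960318 + 0.7048×0.32729841 = 0.375211
  M+4: 0.2952×0.18309841 + 0.7048×0.48960318 = 0.399123
  M+6: 0.7048×0.18309841 = 0.129048
Scale to base peak (0.399123) = 100: 24.21 : 94.01 : 100.00 : 32.33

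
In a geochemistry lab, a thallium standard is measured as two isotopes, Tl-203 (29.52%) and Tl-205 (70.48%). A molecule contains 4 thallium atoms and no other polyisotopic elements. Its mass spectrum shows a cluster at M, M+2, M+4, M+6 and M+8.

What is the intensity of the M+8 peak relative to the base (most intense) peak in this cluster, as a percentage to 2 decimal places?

Term probabilities: M 0.0076, M+2 0.0725, M+4 0.2597, M+6 0.4134, M+8 0.2468. Base peak = M+6.
P(M+6) = C(4,3) × 0.2952^1 × 0.7048^3 = 4 × 0.2952 × 0.35010449 = 0.413403 (base)
P(M+8) = C(4,4) × 0.2952^0 × 0.7048^4 = 1 × 1.0000 × 0.24675365 = 0.246754
Relative intensity = 0.246754 / 0.413403 × 100 = 59.69

59.69%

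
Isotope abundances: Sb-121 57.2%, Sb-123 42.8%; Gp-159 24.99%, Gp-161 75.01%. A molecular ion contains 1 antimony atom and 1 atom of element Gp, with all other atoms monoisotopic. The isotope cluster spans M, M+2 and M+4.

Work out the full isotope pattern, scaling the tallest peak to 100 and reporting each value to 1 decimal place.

Antimony pattern (n=1): 0.5720 : 0.4280
Element Gp pattern (n=1): 0.2499 : 0.7501
Convolve the two distributions (both contribute in 2-u steps):
  M: 0.5720×0.2499 = 0.142943
  M+2: 0.5720×0.7501 + 0.4280×0.2499 = 0.536014
  M+4: 0.4280×0.7501 = 0.321043
Scale to base peak (0.536014) = 100: 26.7 : 100.0 : 59.9

26.7 : 100.0 : 59.9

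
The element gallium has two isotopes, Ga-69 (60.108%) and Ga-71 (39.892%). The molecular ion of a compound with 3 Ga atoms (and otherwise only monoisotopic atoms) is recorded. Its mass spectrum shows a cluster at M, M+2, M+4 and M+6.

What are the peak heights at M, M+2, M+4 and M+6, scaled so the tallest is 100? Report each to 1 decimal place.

50.2 : 100.0 : 66.4 : 14.7

The 3 Ga atoms are independent, so intensities follow the terms of (0.60108 + 0.39892)^3.
P(M) = 0.60108^3 = 0.217169
P(M+2) = 3 × 0.60108^2 × 0.39892^1 = 0.432386
P(M+4) = 3 × 0.60108^1 × 0.39892^2 = 0.286963
P(M+6) = 0.39892^3 = 0.063483
The M+2 peak is largest (0.432386); scaling to 100 gives 50.2 : 100.0 : 66.4 : 14.7.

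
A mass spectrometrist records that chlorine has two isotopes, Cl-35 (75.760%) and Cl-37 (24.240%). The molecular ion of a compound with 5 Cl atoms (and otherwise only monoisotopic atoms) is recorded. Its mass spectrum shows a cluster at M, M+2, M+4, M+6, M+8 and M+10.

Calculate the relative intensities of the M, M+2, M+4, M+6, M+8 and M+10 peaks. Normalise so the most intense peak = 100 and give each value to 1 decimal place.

The 5 Cl atoms are independent, so intensities follow the terms of (0.75760 + 0.24240)^5.
P(M) = 0.75760^5 = 0.249574
P(M+2) = 5 × 0.75760^4 × 0.24240^1 = 0.399266
P(M+4) = 10 × 0.75760^3 × 0.24240^2 = 0.255497
P(M+6) = 10 × 0.75760^2 × 0.24240^3 = 0.081748
P(M+8) = 5 × 0.75760^1 × 0.24240^4 = 0.013078
P(M+10) = 0.24240^5 = 0.000837
The M+2 peak is largest (0.399266); scaling to 100 gives 62.5 : 100.0 : 64.0 : 20.5 : 3.3 : 0.2.

62.5 : 100.0 : 64.0 : 20.5 : 3.3 : 0.2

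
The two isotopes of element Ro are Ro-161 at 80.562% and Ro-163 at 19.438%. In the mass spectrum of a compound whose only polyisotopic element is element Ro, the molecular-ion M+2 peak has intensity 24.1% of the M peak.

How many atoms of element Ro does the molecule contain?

1

For n independent Ro atoms, I(M+2)/I(M) = n · (abundance Ro-163) / (abundance Ro-161) = n · 0.19438/0.80562.
n = 0.241 × 0.80562/0.19438 = 1.00 ≈ 1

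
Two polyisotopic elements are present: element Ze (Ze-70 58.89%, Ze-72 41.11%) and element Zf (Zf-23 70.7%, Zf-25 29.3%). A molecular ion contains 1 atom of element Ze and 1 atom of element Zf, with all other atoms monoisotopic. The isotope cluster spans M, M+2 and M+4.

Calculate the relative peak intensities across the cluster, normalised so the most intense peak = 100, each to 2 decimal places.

Element Ze pattern (n=1): 0.5889 : 0.4111
Element Zf pattern (n=1): 0.7070 : 0.2930
Convolve the two distributions (both contribute in 2-u steps):
  M: 0.5889×0.7070 = 0.416352
  M+2: 0.5889×0.2930 + 0.4111×0.7070 = 0.463195
  M+4: 0.4111×0.2930 = 0.120452
Scale to base peak (0.463195) = 100: 89.89 : 100.00 : 26.00

89.89 : 100.00 : 26.00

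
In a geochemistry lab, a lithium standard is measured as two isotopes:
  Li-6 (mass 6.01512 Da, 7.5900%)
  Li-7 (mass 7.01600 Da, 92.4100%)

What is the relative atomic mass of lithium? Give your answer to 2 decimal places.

Weight each isotope mass by its fractional abundance: 0.075900 × 6.01512 + 0.924100 × 7.01600
= 0.456548 + 6.483486 = 6.940034 Da

6.94 Da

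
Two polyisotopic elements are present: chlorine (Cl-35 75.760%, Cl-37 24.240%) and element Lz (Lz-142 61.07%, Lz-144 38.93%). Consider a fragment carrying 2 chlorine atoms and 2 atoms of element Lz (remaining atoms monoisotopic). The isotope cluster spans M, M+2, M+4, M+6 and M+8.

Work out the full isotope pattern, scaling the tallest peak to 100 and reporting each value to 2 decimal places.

Chlorine pattern (n=2): 0.57395776 : 0.36728448 : 0.05875776
Element Lz pattern (n=2): 0.37295449 : 0.47549102 : 0.15155449
Convolve the two distributions (both contribute in 2-u steps):
  M: 0.57395776×0.37295449 = 0.214060
  M+2: 0.57395776×0.47549102 + 0.36728448×0.37295449 = 0.409892
  M+4: 0.57395776×0.15155449 + 0.36728448×0.47549102 + 0.05875776×0.37295449 = 0.283540
  M+6: 0.36728448×0.15155449 + 0.05875776×0.47549102 = 0.083602
  M+8: 0.05875776×0.15155449 = 0.008905
Scale to base peak (0.409892) = 100: 52.22 : 100.00 : 69.17 : 20.40 : 2.17

52.22 : 100.00 : 69.17 : 20.40 : 2.17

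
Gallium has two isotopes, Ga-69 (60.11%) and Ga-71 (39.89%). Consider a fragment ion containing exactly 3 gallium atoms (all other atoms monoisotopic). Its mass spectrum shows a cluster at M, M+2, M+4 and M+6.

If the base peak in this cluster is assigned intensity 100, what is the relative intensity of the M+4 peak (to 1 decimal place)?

66.4

Binomial terms of (0.6011 + 0.3989)^3: M 0.2172, M+2 0.4324, M+4 0.2869, M+6 0.0635 → M+2 is the base peak.
P(M+2) = C(3,1) × 0.6011^2 × 0.3989^1 = 3 × 0.36132121 × 0.3989 = 0.432393 (base)
P(M+4) = C(3,2) × 0.6011^1 × 0.3989^2 = 3 × 0.6011 × 0.15912121 = 0.286943
Relative intensity = 0.286943 / 0.432393 × 100 = 66.4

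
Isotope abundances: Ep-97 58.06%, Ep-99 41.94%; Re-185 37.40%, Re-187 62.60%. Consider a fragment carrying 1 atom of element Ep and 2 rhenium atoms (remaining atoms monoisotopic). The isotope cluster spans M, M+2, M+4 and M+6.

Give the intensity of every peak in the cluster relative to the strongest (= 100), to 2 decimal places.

Element Ep pattern (n=1): 0.5806 : 0.4194
Rhenium pattern (n=2): 0.139876 : 0.468248 : 0.391876
Convolve the two distributions (both contribute in 2-u steps):
  M: 0.5806×0.139876 = 0.081212
  M+2: 0.5806×0.468248 + 0.4194×0.139876 = 0.330529
  M+4: 0.5806×0.391876 + 0.4194×0.468248 = 0.423906
  M+6: 0.4194×0.391876 = 0.164353
Scale to base peak (0.423906) = 100: 19.16 : 77.97 : 100.00 : 38.77

19.16 : 77.97 : 100.00 : 38.77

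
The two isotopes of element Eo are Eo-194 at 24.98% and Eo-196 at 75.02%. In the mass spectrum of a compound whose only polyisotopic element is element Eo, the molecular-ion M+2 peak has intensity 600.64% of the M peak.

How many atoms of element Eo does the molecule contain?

2

For n independent Eo atoms, I(M+2)/I(M) = n · (abundance Eo-196) / (abundance Eo-194) = n · 0.7502/0.2498.
n = 6.0064 × 0.2498/0.7502 = 2.00 ≈ 2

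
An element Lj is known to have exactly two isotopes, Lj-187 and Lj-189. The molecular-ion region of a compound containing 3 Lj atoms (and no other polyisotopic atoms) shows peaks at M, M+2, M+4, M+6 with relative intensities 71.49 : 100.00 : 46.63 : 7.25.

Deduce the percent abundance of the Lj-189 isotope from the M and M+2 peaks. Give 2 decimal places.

Let p = fractional abundance of Lj-187. I(M+2)/I(M) = [C(3,1)·p^2·(1−p)] / p^3 = 3·(1−p)/p = 100.00/71.49 = 1.3988
(1−p)/p = 1.3988/3 = 0.4663  ⇒  p = 1/(1 + 0.4663) = 0.6820
Lj-187: 68.20%, Lj-189: 31.80%.

31.80%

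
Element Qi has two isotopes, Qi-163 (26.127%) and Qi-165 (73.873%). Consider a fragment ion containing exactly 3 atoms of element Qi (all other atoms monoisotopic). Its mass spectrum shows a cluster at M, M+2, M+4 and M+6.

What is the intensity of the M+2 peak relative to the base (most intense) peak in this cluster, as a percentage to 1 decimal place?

35.4%

Binomial terms of (0.26127 + 0.73873)^3: M 0.0178, M+2 0.1513, M+4 0.4277, M+6 0.4031 → M+4 is the base peak.
P(M+4) = C(3,2) × 0.26127^1 × 0.73873^2 = 3 × 0.26127 × 0.54572201 = 0.427742 (base)
P(M+2) = C(3,1) × 0.26127^2 × 0.73873^1 = 3 × 0.06826201 × 0.73873 = 0.151282
Relative intensity = 0.151282 / 0.427742 × 100 = 35.4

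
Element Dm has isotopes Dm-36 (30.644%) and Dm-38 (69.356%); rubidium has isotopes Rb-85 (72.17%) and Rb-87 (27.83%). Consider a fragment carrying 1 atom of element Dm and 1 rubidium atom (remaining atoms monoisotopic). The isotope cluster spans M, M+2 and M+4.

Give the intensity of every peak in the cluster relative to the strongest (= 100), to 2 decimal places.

37.75 : 100.00 : 32.95

Element Dm pattern (n=1): 0.30644 : 0.69356
Rubidium pattern (n=1): 0.7217 : 0.2783
Convolve the two distributions (both contribute in 2-u steps):
  M: 0.30644×0.7217 = 0.221158
  M+2: 0.30644×0.2783 + 0.69356×0.7217 = 0.585825
  M+4: 0.69356×0.2783 = 0.193018
Scale to base peak (0.585825) = 100: 37.75 : 100.00 : 32.95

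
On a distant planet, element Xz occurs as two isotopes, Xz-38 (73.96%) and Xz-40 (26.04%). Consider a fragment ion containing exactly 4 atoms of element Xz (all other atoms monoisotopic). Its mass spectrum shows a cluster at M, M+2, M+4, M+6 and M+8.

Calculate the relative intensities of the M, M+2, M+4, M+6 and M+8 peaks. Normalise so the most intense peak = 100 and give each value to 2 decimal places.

Each Xz atom is independently Xz-38 (p = 0.7396) or Xz-40 (q = 0.2604); the cluster is the binomial expansion (p + q)^4.
P(M) = 0.7396^4 = 0.299218
P(M+2) = 4 × 0.7396^3 × 0.2604^1 = 0.421397
P(M+4) = 6 × 0.7396^2 × 0.2604^2 = 0.222550
P(M+6) = 4 × 0.7396^1 × 0.2604^3 = 0.052237
P(M+8) = 0.2604^4 = 0.004598
The M+2 peak is largest (0.421397); scaling to 100 gives 71.01 : 100.00 : 52.81 : 12.40 : 1.09.

71.01 : 100.00 : 52.81 : 12.40 : 1.09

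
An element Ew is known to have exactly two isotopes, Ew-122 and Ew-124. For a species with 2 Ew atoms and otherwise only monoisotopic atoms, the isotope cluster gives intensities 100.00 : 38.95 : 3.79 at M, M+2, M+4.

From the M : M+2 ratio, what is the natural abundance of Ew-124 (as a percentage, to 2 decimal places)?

If p is the fraction of Ew that is Ew-122, then I(M+2)/I(M) = [C(2,1)·p^1·(1−p)] / p^2 = 2·(1−p)/p = 38.95/100.00 = 0.3895
(1−p)/p = 0.3895/2 = 0.1948  ⇒  p = 1/(1 + 0.1948) = 0.8370
Ew-122: 83.70%, Ew-124: 16.30%.

16.30%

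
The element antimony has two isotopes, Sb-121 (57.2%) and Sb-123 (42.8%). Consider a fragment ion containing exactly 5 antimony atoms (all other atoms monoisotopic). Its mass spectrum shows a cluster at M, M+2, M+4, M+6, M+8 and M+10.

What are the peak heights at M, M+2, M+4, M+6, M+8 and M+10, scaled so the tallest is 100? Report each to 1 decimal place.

17.9 : 66.8 : 100.0 : 74.8 : 28.0 : 4.2

The 5 Sb atoms are independent, so intensities follow the terms of (0.572 + 0.428)^5.
P(M) = 0.572^5 = 0.061232
P(M+2) = 5 × 0.572^4 × 0.428^1 = 0.229086
P(M+4) = 10 × 0.572^3 × 0.428^2 = 0.342827
P(M+6) = 10 × 0.572^2 × 0.428^3 = 0.256521
P(M+8) = 5 × 0.572^1 × 0.428^4 = 0.095971
P(M+10) = 0.428^5 = 0.014362
The M+4 peak is largest (0.342827); scaling to 100 gives 17.9 : 66.8 : 100.0 : 74.8 : 28.0 : 4.2.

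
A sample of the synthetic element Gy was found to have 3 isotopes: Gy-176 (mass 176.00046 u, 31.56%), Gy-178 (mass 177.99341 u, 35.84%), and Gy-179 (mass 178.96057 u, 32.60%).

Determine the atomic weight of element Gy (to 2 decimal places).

177.68 u

Weight each isotope mass by its fractional abundance: 0.3156 × 176.00046 + 0.3584 × 177.99341 + 0.3260 × 178.96057
= 55.545745 + 63.792838 + 58.341146 = 177.679729 u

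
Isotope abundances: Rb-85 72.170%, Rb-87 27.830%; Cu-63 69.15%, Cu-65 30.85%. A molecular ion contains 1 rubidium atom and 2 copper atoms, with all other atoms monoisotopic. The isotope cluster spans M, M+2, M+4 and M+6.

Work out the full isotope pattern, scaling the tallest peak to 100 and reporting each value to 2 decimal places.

Rubidium pattern (n=1): 0.7217 : 0.2783
Copper pattern (n=2): 0.47817225 : 0.4266555 : 0.09517225
Convolve the two distributions (both contribute in 2-u steps):
  M: 0.7217×0.47817225 = 0.345097
  M+2: 0.7217×0.4266555 + 0.2783×0.47817225 = 0.440993
  M+4: 0.7217×0.09517225 + 0.2783×0.4266555 = 0.187424
  M+6: 0.2783×0.09517225 = 0.026486
Scale to base peak (0.440993) = 100: 78.25 : 100.00 : 42.50 : 6.01

78.25 : 100.00 : 42.50 : 6.01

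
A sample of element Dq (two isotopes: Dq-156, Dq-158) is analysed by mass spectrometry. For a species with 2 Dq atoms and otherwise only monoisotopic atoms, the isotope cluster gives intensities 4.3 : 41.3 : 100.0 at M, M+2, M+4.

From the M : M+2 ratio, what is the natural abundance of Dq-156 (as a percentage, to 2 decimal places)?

Write p for the Dq-156 fraction. I(M+2)/I(M) = [C(2,1)·p^1·(1−p)] / p^2 = 2·(1−p)/p = 41.3/4.3 = 9.6047
(1−p)/p = 9.6047/2 = 4.8023  ⇒  p = 1/(1 + 4.8023) = 0.1723
Dq-156: 17.23%, Dq-158: 82.77%.

17.23%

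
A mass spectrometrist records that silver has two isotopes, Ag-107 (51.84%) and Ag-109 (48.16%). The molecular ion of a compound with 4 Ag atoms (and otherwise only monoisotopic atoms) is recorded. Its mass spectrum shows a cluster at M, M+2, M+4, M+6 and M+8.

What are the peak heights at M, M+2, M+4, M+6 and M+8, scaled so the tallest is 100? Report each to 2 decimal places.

The 4 Ag atoms are independent, so intensities follow the terms of (0.5184 + 0.4816)^4.
P(M) = 0.5184^4 = 0.072220
P(M+2) = 4 × 0.5184^3 × 0.4816^1 = 0.268375
P(M+4) = 6 × 0.5184^2 × 0.4816^2 = 0.373985
P(M+6) = 4 × 0.5184^1 × 0.4816^3 = 0.231624
P(M+8) = 0.4816^4 = 0.053795
The M+4 peak is largest (0.373985); scaling to 100 gives 19.31 : 71.76 : 100.00 : 61.93 : 14.38.

19.31 : 71.76 : 100.00 : 61.93 : 14.38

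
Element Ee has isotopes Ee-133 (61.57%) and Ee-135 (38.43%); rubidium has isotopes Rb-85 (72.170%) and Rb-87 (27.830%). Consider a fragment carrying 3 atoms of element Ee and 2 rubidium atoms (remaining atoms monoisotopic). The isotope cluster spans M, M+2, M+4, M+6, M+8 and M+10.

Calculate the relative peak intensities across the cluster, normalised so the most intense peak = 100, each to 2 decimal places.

36.21 : 95.73 : 100.00 : 51.53 : 13.08 : 1.31

Element Ee pattern (n=3): 0.23340355 : 0.43704881 : 0.27279172 : 0.05675592
Rubidium pattern (n=2): 0.52085089 : 0.40169822 : 0.07745089
Convolve the two distributions (both contribute in 2-u steps):
  M: 0.23340355×0.52085089 = 0.121568
  M+2: 0.23340355×0.40169822 + 0.43704881×0.52085089 = 0.321395
  M+4: 0.23340355×0.07745089 + 0.43704881×0.40169822 + 0.27279172×0.52085089 = 0.335723
  M+6: 0.43704881×0.07745089 + 0.27279172×0.40169822 + 0.05675592×0.52085089 = 0.172991
  M+8: 0.27279172×0.07745089 + 0.05675592×0.40169822 = 0.043927
  M+10: 0.05675592×0.07745089 = 0.004396
Scale to base peak (0.335723) = 100: 36.21 : 95.73 : 100.00 : 51.53 : 13.08 : 1.31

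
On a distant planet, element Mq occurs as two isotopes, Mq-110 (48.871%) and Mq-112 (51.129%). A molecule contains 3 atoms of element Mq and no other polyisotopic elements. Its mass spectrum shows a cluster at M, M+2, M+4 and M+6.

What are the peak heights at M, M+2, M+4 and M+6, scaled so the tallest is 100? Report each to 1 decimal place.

30.5 : 95.6 : 100.0 : 34.9

The 3 Mq atoms are independent, so intensities follow the terms of (0.48871 + 0.51129)^3.
P(M) = 0.48871^3 = 0.116722
P(M+2) = 3 × 0.48871^2 × 0.51129^1 = 0.366346
P(M+4) = 3 × 0.48871^1 × 0.51129^2 = 0.383272
P(M+6) = 0.51129^3 = 0.133660
The M+4 peak is largest (0.383272); scaling to 100 gives 30.5 : 95.6 : 100.0 : 34.9.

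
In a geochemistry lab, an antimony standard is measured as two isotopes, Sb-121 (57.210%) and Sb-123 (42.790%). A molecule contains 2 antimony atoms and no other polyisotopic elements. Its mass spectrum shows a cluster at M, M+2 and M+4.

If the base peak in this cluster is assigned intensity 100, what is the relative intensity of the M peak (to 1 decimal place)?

66.8

Binomial terms of (0.57210 + 0.42790)^2: M 0.3273, M+2 0.4896, M+4 0.1831 → M+2 is the base peak.
P(M+2) = C(2,1) × 0.57210^1 × 0.42790^1 = 2 × 0.5721 × 0.4279 = 0.489603 (base)
P(M) = C(2,0) × 0.57210^2 × 0.42790^0 = 1 × 0.32729841 × 1.0000 = 0.327298
Relative intensity = 0.327298 / 0.489603 × 100 = 66.8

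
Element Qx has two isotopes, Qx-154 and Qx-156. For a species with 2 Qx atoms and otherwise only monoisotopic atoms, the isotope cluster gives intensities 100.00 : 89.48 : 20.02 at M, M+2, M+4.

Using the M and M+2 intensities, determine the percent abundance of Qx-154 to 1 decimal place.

Write p for the Qx-154 fraction. I(M+2)/I(M) = [C(2,1)·p^1·(1−p)] / p^2 = 2·(1−p)/p = 89.48/100.00 = 0.8948
(1−p)/p = 0.8948/2 = 0.4474  ⇒  p = 1/(1 + 0.4474) = 0.6909
Qx-154: 69.1%, Qx-156: 30.9%.

69.1%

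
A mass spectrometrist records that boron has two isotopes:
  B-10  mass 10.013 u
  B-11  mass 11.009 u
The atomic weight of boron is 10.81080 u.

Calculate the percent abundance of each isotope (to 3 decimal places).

Writing the weighted mean with unknown fraction x of B-10:
10.013·x + 11.009·(1 − x) = 10.81080
(10.013 − 11.009)·x = 10.81080 − 11.009
x = -0.19820 / -0.996 = 0.19900 → 19.900% B-10, 80.100% B-11.

B-10: 19.900%, B-11: 80.100%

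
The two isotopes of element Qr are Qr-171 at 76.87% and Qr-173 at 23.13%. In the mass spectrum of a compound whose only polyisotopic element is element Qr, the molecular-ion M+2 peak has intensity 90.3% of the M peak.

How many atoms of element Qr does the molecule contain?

3

The M+2/M ratio from n Qr atoms is n · q/p = n · 0.2313/0.7687.
n = 0.903 × 0.7687/0.2313 = 3.00 ≈ 3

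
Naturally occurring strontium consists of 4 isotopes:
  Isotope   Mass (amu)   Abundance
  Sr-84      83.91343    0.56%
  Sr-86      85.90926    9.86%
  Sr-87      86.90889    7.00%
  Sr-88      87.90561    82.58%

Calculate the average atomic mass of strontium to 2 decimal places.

Weight each isotope mass by its fractional abundance: 0.0056 × 83.91343 + 0.0986 × 85.90926 + 0.0700 × 86.90889 + 0.8258 × 87.90561
= 0.469915 + 8.470653 + 6.083622 + 72.592453 = 87.616643 amu

87.62 amu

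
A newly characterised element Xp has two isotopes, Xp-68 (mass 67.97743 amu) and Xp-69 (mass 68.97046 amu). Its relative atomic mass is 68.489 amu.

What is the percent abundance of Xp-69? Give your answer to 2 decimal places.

Let x be the fractional abundance of Xp-68; then Xp-69 has abundance 1 − x.
67.97743·x + 68.97046·(1 − x) = 68.489
(67.97743 − 68.97046)·x = 68.489 − 68.97046
x = -0.48146 / -0.99303 = 0.48484 → 48.48% Xp-68, 51.52% Xp-69.

51.52%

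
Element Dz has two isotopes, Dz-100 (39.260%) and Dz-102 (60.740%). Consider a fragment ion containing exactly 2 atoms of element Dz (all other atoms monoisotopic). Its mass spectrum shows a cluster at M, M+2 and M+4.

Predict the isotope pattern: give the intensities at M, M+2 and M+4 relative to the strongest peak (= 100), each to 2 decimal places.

32.32 : 100.00 : 77.36

The 2 Dz atoms are independent, so intensities follow the terms of (0.39260 + 0.60740)^2.
P(M) = 0.39260^2 = 0.154135
P(M+2) = 2 × 0.39260^1 × 0.60740^1 = 0.476930
P(M+4) = 0.60740^2 = 0.368935
The M+2 peak is largest (0.476930); scaling to 100 gives 32.32 : 100.00 : 77.36.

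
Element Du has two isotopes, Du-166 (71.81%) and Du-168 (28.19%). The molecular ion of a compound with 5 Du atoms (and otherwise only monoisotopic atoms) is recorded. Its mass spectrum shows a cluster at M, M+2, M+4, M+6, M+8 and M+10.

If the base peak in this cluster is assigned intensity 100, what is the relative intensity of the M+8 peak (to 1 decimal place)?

Binomial terms of (0.7181 + 0.2819)^5: M 0.1910, M+2 0.3748, M+4 0.2943, M+6 0.1155, M+8 0.0227, M+10 0.0018 → M+2 is the base peak.
P(M+2) = C(5,1) × 0.7181^4 × 0.2819^1 = 5 × 0.26591308 × 0.2819 = 0.374804 (base)
P(M+8) = C(5,4) × 0.7181^1 × 0.2819^4 = 5 × 0.7181 × 0.0063151 = 0.022674
Relative intensity = 0.022674 / 0.374804 × 100 = 6.0

6.0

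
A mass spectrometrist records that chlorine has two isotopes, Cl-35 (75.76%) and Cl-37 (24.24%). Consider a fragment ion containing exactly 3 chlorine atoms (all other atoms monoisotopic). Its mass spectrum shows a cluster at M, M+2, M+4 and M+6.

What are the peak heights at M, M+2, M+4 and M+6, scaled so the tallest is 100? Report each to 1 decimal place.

100.0 : 96.0 : 30.7 : 3.3

Expanding (0.7576 + 0.2424)^3:
P(M) = 0.7576^3 = 0.434830
P(M+2) = 3 × 0.7576^2 × 0.2424^1 = 0.417382
P(M+4) = 3 × 0.7576^1 × 0.2424^2 = 0.133545
P(M+6) = 0.2424^3 = 0.014243
The M peak is largest (0.434830); scaling to 100 gives 100.0 : 96.0 : 30.7 : 3.3.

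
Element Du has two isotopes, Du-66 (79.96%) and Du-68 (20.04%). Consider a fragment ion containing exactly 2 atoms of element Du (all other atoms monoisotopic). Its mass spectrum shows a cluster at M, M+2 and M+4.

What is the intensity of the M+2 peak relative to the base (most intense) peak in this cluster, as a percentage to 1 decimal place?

50.1%

Term probabilities: M 0.6394, M+2 0.3205, M+4 0.0402. Base peak = M.
P(M) = C(2,0) × 0.7996^2 × 0.2004^0 = 1 × 0.63936016 × 1.0000 = 0.639360 (base)
P(M+2) = C(2,1) × 0.7996^1 × 0.2004^1 = 2 × 0.7996 × 0.2004 = 0.320480
Relative intensity = 0.320480 / 0.639360 × 100 = 50.1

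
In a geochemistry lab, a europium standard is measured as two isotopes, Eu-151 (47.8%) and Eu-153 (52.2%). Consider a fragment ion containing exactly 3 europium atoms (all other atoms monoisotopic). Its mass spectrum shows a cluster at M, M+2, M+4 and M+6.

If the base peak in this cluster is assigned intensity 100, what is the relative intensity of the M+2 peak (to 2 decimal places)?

91.57

Term probabilities: M 0.1092, M+2 0.3578, M+4 0.3907, M+6 0.1422. Base peak = M+4.
P(M+4) = C(3,2) × 0.478^1 × 0.522^2 = 3 × 0.4780 × 0.272484 = 0.390742 (base)
P(M+2) = C(3,1) × 0.478^2 × 0.522^1 = 3 × 0.228484 × 0.5220 = 0.357806
Relative intensity = 0.357806 / 0.390742 × 100 = 91.57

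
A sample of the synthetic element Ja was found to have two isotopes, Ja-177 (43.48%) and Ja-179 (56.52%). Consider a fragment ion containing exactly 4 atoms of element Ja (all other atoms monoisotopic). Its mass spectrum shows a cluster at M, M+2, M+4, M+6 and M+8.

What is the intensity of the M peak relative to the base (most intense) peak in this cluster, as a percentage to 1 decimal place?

Binomial terms of (0.4348 + 0.5652)^4: M 0.0357, M+2 0.1858, M+4 0.3624, M+6 0.3140, M+8 0.1020 → M+4 is the base peak.
P(M+4) = C(4,2) × 0.4348^2 × 0.5652^2 = 6 × 0.18905104 × 0.31945104 = 0.362355 (base)
P(M) = C(4,0) × 0.4348^4 × 0.5652^0 = 1 × 0.0357403 × 1.0000 = 0.035740
Relative intensity = 0.035740 / 0.362355 × 100 = 9.9

9.9%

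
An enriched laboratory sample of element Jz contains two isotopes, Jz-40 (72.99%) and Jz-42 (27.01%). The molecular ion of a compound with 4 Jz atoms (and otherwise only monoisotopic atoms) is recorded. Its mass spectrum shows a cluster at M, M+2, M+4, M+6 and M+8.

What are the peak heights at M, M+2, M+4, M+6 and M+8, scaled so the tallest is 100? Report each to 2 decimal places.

Expanding (0.7299 + 0.2701)^4:
P(M) = 0.7299^4 = 0.283827
P(M+2) = 4 × 0.7299^3 × 0.2701^1 = 0.420121
P(M+4) = 6 × 0.7299^2 × 0.2701^2 = 0.233199
P(M+6) = 4 × 0.7299^1 × 0.2701^3 = 0.057530
P(M+8) = 0.2701^4 = 0.005322
The M+2 peak is largest (0.420121); scaling to 100 gives 67.56 : 100.00 : 55.51 : 13.69 : 1.27.

67.56 : 100.00 : 55.51 : 13.69 : 1.27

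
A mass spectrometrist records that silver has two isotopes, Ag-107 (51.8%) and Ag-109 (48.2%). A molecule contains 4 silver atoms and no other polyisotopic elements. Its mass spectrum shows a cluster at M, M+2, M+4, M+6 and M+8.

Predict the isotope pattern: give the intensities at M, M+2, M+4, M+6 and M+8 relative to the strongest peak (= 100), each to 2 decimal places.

19.25 : 71.65 : 100.00 : 62.03 : 14.43

Expanding (0.518 + 0.482)^4:
P(M) = 0.518^4 = 0.071998
P(M+2) = 4 × 0.518^3 × 0.482^1 = 0.267976
P(M+4) = 6 × 0.518^2 × 0.482^2 = 0.374029
P(M+6) = 4 × 0.518^1 × 0.482^3 = 0.232023
P(M+8) = 0.482^4 = 0.053974
The M+4 peak is largest (0.374029); scaling to 100 gives 19.25 : 71.65 : 100.00 : 62.03 : 14.43.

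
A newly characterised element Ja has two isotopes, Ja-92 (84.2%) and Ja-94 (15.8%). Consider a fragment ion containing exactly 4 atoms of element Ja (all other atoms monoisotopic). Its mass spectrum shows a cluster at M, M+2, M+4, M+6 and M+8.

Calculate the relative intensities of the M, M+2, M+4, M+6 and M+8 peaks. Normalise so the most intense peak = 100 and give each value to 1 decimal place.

100.0 : 75.1 : 21.1 : 2.6 : 0.1

The 4 Ja atoms are independent, so intensities follow the terms of (0.842 + 0.158)^4.
P(M) = 0.842^4 = 0.502630
P(M+2) = 4 × 0.842^3 × 0.158^1 = 0.377271
P(M+4) = 6 × 0.842^2 × 0.158^2 = 0.106191
P(M+6) = 4 × 0.842^1 × 0.158^3 = 0.013284
P(M+8) = 0.158^4 = 0.000623
The M peak is largest (0.502630); scaling to 100 gives 100.0 : 75.1 : 21.1 : 2.6 : 0.1.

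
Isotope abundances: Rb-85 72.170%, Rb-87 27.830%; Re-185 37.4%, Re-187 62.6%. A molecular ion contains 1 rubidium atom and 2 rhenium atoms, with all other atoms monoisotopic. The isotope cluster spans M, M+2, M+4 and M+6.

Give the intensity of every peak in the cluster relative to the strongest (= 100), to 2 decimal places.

Rubidium pattern (n=1): 0.7217 : 0.2783
Rhenium pattern (n=2): 0.139876 : 0.468248 : 0.391876
Convolve the two distributions (both contribute in 2-u steps):
  M: 0.7217×0.139876 = 0.100949
  M+2: 0.7217×0.468248 + 0.2783×0.139876 = 0.376862
  M+4: 0.7217×0.391876 + 0.2783×0.468248 = 0.413130
  M+6: 0.2783×0.391876 = 0.109059
Scale to base peak (0.413130) = 100: 24.44 : 91.22 : 100.00 : 26.40

24.44 : 91.22 : 100.00 : 26.40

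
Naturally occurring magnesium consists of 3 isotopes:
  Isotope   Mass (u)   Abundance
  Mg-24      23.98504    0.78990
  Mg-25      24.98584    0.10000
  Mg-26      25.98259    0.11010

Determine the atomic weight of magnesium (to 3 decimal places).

Weight each isotope mass by its fractional abundance: 0.78990 × 23.98504 + 0.10000 × 24.98584 + 0.11010 × 25.98259
= 18.945783 + 2.498584 + 2.860683 = 24.305050 u

24.305 u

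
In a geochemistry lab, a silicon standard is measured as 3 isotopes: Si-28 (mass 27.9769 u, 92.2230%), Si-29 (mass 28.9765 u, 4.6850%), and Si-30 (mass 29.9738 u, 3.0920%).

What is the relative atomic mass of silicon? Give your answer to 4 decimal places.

Weight each isotope mass by its fractional abundance: 0.922230 × 27.9769 + 0.046850 × 28.9765 + 0.030920 × 29.9738
= 25.80114 + 1.35755 + 0.92679 = 28.08548 u

28.0855 u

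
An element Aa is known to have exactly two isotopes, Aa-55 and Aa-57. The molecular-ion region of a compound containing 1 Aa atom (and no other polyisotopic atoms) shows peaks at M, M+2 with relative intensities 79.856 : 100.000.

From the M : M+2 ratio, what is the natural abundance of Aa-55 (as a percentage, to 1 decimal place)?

If p is the fraction of Aa that is Aa-55, then I(M+2)/I(M) = [C(1,1)·p^0·(1−p)] / p^1 = 1·(1−p)/p = 100.000/79.856 = 1.2523
(1−p)/p = 1.2523/1 = 1.2523  ⇒  p = 1/(1 + 1.2523) = 0.4440
Aa-55: 44.4%, Aa-57: 55.6%.

44.4%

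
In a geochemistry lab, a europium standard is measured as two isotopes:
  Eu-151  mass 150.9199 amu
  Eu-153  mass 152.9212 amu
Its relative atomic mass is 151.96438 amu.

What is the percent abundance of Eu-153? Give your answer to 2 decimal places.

52.19%

Writing the weighted mean with unknown fraction x of Eu-151:
150.9199·x + 152.9212·(1 − x) = 151.96438
(150.9199 − 152.9212)·x = 151.96438 − 152.9212
x = -0.95682 / -2.0013 = 0.47810 → 47.81% Eu-151, 52.19% Eu-153.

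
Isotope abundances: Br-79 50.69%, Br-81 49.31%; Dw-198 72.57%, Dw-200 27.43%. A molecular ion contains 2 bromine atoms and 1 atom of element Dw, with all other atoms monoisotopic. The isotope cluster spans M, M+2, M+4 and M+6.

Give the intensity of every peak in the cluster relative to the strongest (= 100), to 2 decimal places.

43.04 : 100.00 : 72.38 : 15.39

Bromine pattern (n=2): 0.25694761 : 0.49990478 : 0.24314761
Element Dw pattern (n=1): 0.7257 : 0.2743
Convolve the two distributions (both contribute in 2-u steps):
  M: 0.25694761×0.7257 = 0.186467
  M+2: 0.25694761×0.2743 + 0.49990478×0.7257 = 0.433262
  M+4: 0.49990478×0.2743 + 0.24314761×0.7257 = 0.313576
  M+6: 0.24314761×0.2743 = 0.066695
Scale to base peak (0.433262) = 100: 43.04 : 100.00 : 72.38 : 15.39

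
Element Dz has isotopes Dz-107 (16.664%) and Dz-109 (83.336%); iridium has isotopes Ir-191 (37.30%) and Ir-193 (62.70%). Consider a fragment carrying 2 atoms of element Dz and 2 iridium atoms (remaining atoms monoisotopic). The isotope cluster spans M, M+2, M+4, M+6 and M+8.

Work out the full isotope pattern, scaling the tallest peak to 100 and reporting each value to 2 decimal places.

0.89 : 11.90 : 54.71 : 100.00 : 62.90

Element Dz pattern (n=2): 0.02776889 : 0.27774222 : 0.69448889
Iridium pattern (n=2): 0.139129 : 0.467742 : 0.393129
Convolve the two distributions (both contribute in 2-u steps):
  M: 0.02776889×0.139129 = 0.003863
  M+2: 0.02776889×0.467742 + 0.27774222×0.139129 = 0.051631
  M+4: 0.02776889×0.393129 + 0.27774222×0.467742 + 0.69448889×0.139129 = 0.237452
  M+6: 0.27774222×0.393129 + 0.69448889×0.467742 = 0.434030
  M+8: 0.69448889×0.393129 = 0.273024
Scale to base peak (0.434030) = 100: 0.89 : 11.90 : 54.71 : 100.00 : 62.90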